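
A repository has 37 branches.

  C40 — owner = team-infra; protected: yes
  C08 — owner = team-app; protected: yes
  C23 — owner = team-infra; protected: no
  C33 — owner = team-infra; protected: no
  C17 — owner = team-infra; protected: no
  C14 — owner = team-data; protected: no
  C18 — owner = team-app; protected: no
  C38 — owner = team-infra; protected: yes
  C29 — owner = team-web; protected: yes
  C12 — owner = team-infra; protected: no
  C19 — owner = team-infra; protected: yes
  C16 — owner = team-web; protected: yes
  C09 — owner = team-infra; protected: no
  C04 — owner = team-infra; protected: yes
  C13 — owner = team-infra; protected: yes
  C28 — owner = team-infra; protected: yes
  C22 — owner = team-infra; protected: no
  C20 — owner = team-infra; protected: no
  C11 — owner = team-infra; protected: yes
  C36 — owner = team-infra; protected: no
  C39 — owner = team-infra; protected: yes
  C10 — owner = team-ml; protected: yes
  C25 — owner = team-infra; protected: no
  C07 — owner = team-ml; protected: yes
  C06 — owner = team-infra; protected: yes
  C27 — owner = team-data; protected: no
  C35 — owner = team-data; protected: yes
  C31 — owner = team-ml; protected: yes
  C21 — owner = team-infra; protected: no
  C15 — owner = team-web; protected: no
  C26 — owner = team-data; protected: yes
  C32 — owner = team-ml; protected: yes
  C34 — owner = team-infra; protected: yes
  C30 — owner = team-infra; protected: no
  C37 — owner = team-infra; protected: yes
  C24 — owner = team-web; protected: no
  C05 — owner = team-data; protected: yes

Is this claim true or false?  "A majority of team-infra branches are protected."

The determiner here denotes the relation: |A ∩ B| > |A ∖ B|.
|A| = 22, |A ∩ B| = 11, |A ∖ B| = 11.
11 = 11, so the statement is false.

False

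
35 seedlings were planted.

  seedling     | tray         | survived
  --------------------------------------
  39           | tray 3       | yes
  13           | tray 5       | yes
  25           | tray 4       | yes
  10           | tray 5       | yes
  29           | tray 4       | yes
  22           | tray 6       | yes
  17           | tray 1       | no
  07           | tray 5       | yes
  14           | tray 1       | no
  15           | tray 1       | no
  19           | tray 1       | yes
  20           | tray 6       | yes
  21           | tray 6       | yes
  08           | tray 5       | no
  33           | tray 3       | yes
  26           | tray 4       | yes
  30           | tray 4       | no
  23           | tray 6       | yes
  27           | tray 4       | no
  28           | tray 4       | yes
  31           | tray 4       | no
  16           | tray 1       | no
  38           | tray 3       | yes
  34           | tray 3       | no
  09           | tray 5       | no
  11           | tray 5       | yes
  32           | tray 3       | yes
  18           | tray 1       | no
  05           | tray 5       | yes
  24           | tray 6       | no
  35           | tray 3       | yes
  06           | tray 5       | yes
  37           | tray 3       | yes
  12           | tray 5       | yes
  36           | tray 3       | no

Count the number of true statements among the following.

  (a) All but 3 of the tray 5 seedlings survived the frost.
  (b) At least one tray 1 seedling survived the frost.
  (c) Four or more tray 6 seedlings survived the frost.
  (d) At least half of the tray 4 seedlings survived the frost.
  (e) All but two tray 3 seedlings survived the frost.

(a) tray 5: |A| = 9, |A ∩ B| = 7; needs |A ∖ B| = 3 — false.
(b) tray 1: |A| = 6, |A ∩ B| = 1; needs A ∩ B ≠ ∅ (|A ∩ B| ≥ 1) — true.
(c) tray 6: |A| = 5, |A ∩ B| = 4; needs |A ∩ B| ≥ 4 — true.
(d) tray 4: |A| = 7, |A ∩ B| = 4; needs |A ∩ B| ≥ |A ∖ B| — true.
(e) tray 3: |A| = 8, |A ∩ B| = 6; needs |A ∖ B| = 2 — true.

4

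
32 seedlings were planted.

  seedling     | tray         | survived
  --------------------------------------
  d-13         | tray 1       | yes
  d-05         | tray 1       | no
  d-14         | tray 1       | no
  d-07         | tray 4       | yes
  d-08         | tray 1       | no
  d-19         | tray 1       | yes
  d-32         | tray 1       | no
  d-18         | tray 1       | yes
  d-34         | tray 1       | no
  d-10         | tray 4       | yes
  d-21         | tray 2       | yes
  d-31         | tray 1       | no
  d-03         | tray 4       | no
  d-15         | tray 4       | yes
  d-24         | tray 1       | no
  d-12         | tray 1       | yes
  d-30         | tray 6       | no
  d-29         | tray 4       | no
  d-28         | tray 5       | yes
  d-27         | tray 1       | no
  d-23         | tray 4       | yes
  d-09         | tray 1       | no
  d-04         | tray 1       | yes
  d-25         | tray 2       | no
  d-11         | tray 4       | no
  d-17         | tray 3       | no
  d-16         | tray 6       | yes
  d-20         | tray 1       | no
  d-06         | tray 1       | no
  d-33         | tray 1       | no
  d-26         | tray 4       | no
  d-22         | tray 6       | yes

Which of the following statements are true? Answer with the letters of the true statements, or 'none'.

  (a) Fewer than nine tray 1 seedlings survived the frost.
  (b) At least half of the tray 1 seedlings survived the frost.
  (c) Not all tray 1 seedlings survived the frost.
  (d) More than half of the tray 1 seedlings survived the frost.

|A| = 17, |A ∩ B| = 5, |A ∖ B| = 12.
(a) |A ∩ B| < 9: holds.
(b) |A ∩ B| ≥ |A ∖ B|: fails.
(c) A ⊄ B (|A ∖ B| ≥ 1): holds.
(d) |A ∩ B| > |A ∖ B|: fails.

(a), (c)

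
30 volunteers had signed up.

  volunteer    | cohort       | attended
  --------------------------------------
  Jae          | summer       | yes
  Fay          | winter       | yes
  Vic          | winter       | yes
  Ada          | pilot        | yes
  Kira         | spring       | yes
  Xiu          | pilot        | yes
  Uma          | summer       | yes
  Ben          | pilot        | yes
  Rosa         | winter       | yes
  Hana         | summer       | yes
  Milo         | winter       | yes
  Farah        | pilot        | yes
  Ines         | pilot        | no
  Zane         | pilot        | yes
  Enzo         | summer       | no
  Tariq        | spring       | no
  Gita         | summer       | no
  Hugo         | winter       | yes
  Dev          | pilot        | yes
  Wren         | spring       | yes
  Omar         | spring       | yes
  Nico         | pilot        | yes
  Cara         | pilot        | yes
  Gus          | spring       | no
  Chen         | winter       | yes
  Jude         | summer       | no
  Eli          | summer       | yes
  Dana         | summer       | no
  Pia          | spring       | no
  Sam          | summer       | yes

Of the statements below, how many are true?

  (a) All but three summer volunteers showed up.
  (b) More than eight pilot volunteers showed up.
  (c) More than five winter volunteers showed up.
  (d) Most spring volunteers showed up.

(a) summer: |A| = 9, |A ∩ B| = 5; needs |A ∖ B| = 3 — false.
(b) pilot: |A| = 9, |A ∩ B| = 8; needs |A ∩ B| > 8 — false.
(c) winter: |A| = 6, |A ∩ B| = 6; needs |A ∩ B| > 5 — true.
(d) spring: |A| = 6, |A ∩ B| = 3; needs |A ∩ B| > |A ∖ B| — false.

1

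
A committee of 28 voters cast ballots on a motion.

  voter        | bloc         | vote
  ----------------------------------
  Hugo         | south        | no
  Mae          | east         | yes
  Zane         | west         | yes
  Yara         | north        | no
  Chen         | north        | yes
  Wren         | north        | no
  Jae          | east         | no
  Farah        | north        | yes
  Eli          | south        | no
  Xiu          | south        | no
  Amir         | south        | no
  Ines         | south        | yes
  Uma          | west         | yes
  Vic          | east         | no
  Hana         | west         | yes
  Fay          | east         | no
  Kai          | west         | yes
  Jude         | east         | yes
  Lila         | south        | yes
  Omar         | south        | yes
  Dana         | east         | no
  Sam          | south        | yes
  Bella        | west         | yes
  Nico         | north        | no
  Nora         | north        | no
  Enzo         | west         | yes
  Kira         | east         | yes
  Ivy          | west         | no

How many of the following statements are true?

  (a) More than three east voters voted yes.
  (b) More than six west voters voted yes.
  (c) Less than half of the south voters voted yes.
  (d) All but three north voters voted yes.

0

(a) east: |A| = 7, |A ∩ B| = 3; needs |A ∩ B| > 3 — false.
(b) west: |A| = 7, |A ∩ B| = 6; needs |A ∩ B| > 6 — false.
(c) south: |A| = 8, |A ∩ B| = 4; needs |A ∩ B| < |A ∖ B| — false.
(d) north: |A| = 6, |A ∩ B| = 2; needs |A ∖ B| = 3 — false.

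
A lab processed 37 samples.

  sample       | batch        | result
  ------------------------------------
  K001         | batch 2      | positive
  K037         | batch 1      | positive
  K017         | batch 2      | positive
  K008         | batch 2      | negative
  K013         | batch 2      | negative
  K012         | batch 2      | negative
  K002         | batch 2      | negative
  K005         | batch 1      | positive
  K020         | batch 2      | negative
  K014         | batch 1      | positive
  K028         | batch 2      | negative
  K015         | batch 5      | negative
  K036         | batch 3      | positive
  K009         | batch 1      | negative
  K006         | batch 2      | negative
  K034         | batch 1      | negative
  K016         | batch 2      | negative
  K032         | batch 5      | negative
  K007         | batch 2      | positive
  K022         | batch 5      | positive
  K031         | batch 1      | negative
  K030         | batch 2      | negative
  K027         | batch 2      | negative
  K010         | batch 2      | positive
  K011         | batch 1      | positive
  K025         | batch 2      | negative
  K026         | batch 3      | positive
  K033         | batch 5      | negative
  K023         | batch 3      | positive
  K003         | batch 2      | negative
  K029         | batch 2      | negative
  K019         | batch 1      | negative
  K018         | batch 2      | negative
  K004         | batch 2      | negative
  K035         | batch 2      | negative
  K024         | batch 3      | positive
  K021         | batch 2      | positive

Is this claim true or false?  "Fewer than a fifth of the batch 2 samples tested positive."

False

Truth condition: |A ∩ B| / |A| < 1/5.
|A| = 21, |A ∩ B| = 5, |A ∖ B| = 16.
|A ∩ B|/|A| = 5/21, so the statement is false.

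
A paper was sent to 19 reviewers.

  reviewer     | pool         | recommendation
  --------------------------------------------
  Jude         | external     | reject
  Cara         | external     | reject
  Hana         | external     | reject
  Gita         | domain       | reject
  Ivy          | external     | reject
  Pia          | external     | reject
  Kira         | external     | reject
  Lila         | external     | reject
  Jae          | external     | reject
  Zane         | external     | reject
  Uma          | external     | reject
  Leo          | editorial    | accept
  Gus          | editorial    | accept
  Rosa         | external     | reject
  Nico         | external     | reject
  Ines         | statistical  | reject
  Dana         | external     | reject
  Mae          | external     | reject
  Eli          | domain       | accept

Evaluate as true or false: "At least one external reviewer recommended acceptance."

Truth condition: A ∩ B ≠ ∅ (|A ∩ B| ≥ 1).
A (the restrictor) = {Jude, Cara, Hana, Ivy, Pia, Kira, Lila, Jae, Zane, Uma, Rosa, Nico, Dana, Mae}, |A| = 14.
A ∩ B = {}, so |A ∩ B| = 0.
So the statement is false.

False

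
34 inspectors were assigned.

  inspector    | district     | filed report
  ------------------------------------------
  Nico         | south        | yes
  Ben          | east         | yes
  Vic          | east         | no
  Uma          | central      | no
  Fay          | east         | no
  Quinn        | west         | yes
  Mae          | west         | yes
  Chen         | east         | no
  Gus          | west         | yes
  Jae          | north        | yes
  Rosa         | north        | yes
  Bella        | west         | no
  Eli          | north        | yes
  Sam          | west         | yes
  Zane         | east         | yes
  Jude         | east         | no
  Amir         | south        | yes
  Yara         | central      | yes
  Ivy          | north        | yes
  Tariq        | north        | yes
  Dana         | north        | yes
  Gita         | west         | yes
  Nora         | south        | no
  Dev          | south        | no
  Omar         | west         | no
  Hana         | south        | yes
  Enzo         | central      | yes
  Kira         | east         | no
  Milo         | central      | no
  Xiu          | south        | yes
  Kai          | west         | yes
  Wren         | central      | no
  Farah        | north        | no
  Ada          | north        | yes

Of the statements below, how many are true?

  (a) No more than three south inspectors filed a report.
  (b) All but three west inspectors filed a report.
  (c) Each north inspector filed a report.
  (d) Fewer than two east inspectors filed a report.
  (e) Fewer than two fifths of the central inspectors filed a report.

0

(a) south: |A| = 6, |A ∩ B| = 4; needs |A ∩ B| ≤ 3 — false.
(b) west: |A| = 8, |A ∩ B| = 6; needs |A ∖ B| = 3 — false.
(c) north: |A| = 8, |A ∩ B| = 7; needs A ⊆ B, i.e. every element of A is in B (|A ∖ B| = 0) — false.
(d) east: |A| = 7, |A ∩ B| = 2; needs |A ∩ B| < 2 — false.
(e) central: |A| = 5, |A ∩ B| = 2; needs |A ∩ B| / |A| < 2/5 — false.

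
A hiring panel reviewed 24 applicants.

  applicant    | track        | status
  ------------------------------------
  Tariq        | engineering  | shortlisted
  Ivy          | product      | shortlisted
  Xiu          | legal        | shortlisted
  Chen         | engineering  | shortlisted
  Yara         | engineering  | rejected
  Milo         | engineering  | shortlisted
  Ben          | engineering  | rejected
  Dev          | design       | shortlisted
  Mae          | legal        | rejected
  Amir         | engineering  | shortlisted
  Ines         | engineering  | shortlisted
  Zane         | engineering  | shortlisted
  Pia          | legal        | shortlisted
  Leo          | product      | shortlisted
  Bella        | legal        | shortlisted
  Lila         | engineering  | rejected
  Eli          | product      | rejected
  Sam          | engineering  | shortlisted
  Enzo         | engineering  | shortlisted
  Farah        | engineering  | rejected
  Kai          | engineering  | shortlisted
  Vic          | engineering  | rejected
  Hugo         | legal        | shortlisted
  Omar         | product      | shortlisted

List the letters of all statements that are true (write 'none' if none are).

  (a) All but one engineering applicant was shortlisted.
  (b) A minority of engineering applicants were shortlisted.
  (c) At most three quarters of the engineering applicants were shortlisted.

|A| = 14, |A ∩ B| = 9, |A ∖ B| = 5.
(a) |A ∖ B| = 1: fails.
(b) |A ∩ B| < |A ∖ B|: fails.
(c) |A ∩ B| / |A| ≤ 3/4: holds.

(c)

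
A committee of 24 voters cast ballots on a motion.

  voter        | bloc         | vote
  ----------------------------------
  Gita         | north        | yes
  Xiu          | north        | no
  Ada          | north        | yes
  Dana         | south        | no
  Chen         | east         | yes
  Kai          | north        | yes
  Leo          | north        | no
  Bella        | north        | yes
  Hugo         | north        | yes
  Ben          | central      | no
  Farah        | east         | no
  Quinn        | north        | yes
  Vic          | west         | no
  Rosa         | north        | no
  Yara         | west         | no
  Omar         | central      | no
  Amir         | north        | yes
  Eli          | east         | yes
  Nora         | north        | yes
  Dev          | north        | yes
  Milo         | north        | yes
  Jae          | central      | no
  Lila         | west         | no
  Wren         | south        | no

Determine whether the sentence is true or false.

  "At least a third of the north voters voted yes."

'At least a third of the north voters voted yes' holds iff |A ∩ B| / |A| ≥ 1/3.
A (the restrictor) = {Gita, Xiu, Ada, Kai, Leo, Bella, Hugo, Quinn, Rosa, Amir, Nora, Dev, Milo}, |A| = 13.
A ∩ B = {Gita, Ada, Kai, Bella, Hugo, Quinn, Amir, Nora, Dev, Milo}, so |A ∩ B| = 10.
A ∖ B = {Xiu, Leo, Rosa}, so |A ∖ B| = 3.
|A ∩ B|/|A| = 10/13, so the statement is true.

True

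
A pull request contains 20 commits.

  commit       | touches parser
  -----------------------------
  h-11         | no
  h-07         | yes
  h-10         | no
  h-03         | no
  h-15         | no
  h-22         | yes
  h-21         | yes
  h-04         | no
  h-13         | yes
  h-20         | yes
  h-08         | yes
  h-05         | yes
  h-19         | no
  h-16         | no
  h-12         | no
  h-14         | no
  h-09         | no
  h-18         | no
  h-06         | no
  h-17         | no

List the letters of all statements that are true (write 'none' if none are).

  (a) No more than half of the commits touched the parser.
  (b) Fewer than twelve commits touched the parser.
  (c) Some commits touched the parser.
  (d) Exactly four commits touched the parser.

|A| = 20, |A ∩ B| = 7, |A ∖ B| = 13.
(a) |A ∩ B| ≤ |A ∖ B|: holds.
(b) |A ∩ B| < 12: holds.
(c) A ∩ B ≠ ∅ (|A ∩ B| ≥ 1): holds.
(d) |A ∩ B| = 4: fails.

(a), (b), (c)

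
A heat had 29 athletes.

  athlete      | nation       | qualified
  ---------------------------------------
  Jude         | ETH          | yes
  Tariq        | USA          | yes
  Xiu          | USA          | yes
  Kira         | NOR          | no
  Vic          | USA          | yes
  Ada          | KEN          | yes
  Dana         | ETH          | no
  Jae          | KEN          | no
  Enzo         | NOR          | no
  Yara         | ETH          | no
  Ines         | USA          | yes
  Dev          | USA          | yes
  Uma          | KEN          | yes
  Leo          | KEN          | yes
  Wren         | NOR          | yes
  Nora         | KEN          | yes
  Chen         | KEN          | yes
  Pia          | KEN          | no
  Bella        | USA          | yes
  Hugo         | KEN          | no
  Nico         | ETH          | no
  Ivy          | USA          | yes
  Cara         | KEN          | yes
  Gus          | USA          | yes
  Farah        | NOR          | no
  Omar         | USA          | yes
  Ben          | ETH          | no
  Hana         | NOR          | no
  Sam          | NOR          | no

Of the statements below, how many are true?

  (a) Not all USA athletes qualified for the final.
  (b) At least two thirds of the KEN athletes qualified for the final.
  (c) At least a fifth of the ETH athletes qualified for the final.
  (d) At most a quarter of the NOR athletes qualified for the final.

(a) USA: |A| = 9, |A ∩ B| = 9; needs A ⊄ B (|A ∖ B| ≥ 1) — false.
(b) KEN: |A| = 9, |A ∩ B| = 6; needs |A ∩ B| / |A| ≥ 2/3 — true.
(c) ETH: |A| = 5, |A ∩ B| = 1; needs |A ∩ B| / |A| ≥ 1/5 — true.
(d) NOR: |A| = 6, |A ∩ B| = 1; needs |A ∩ B| / |A| ≤ 1/4 — true.

3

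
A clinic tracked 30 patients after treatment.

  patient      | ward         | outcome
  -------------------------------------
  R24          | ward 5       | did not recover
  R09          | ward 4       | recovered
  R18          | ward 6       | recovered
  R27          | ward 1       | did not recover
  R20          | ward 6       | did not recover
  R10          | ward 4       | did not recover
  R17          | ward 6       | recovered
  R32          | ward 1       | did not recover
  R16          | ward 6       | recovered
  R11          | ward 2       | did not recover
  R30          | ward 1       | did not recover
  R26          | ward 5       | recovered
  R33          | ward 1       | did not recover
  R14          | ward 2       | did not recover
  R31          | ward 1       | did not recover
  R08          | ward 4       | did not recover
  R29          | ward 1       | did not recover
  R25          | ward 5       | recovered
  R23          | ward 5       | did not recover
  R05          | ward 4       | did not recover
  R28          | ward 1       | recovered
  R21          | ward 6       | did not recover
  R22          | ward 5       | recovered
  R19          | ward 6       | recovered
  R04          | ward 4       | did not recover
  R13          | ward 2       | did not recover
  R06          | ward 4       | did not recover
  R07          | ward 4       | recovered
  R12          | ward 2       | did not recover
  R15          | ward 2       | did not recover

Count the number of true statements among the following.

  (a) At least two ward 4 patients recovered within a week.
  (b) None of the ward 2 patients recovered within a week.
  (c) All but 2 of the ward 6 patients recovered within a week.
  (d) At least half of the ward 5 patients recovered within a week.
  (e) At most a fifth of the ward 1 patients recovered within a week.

(a) ward 4: |A| = 7, |A ∩ B| = 2; needs |A ∩ B| ≥ 2 — true.
(b) ward 2: |A| = 5, |A ∩ B| = 0; needs A ∩ B = ∅ (|A ∩ B| = 0) — true.
(c) ward 6: |A| = 6, |A ∩ B| = 4; needs |A ∖ B| = 2 — true.
(d) ward 5: |A| = 5, |A ∩ B| = 3; needs |A ∩ B| ≥ |A ∖ B| — true.
(e) ward 1: |A| = 7, |A ∩ B| = 1; needs |A ∩ B| / |A| ≤ 1/5 — true.

5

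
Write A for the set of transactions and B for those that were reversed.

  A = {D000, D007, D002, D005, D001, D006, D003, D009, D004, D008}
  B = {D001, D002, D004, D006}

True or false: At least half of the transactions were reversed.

'At least half of the transactions were reversed' holds iff |A ∩ B| ≥ |A ∖ B|.
A (the restrictor) = {D000, D007, D002, D005, D001, D006, D003, D009, D004, D008}, |A| = 10.
A ∩ B = {D002, D001, D006, D004}, so |A ∩ B| = 4.
A ∖ B = {D000, D007, D005, D003, D009, D008}, so |A ∖ B| = 6.
4 < 6, so the statement is false.

False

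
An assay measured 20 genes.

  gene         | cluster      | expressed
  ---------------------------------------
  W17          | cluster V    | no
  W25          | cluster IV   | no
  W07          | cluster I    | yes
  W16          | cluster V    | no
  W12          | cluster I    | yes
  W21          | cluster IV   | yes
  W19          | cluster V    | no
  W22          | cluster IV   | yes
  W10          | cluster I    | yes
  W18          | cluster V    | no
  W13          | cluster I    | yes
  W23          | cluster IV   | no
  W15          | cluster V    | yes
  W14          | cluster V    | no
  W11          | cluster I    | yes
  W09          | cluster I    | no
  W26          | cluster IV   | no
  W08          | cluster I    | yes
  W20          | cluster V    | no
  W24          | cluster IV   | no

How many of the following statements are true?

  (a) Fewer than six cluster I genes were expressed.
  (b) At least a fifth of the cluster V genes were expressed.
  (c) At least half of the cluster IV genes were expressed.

0

(a) cluster I: |A| = 7, |A ∩ B| = 6; needs |A ∩ B| < 6 — false.
(b) cluster V: |A| = 7, |A ∩ B| = 1; needs |A ∩ B| / |A| ≥ 1/5 — false.
(c) cluster IV: |A| = 6, |A ∩ B| = 2; needs |A ∩ B| ≥ |A ∖ B| — false.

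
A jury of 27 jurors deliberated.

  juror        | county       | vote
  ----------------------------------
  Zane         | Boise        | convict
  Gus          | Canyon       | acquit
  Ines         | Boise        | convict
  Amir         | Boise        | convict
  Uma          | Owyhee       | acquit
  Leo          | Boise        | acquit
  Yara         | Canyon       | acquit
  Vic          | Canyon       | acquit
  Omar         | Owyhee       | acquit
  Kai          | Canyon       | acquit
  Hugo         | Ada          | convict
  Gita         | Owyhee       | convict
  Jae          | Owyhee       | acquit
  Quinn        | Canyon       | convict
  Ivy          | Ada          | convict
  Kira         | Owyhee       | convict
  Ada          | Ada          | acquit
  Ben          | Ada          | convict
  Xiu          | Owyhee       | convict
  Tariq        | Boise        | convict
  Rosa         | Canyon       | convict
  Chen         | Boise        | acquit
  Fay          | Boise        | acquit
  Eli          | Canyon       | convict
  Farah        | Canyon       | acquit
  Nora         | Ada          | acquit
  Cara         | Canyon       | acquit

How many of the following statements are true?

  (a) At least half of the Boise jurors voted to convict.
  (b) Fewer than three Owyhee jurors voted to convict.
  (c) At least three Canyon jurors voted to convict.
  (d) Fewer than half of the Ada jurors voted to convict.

(a) Boise: |A| = 7, |A ∩ B| = 4; needs |A ∩ B| ≥ |A ∖ B| — true.
(b) Owyhee: |A| = 6, |A ∩ B| = 3; needs |A ∩ B| < 3 — false.
(c) Canyon: |A| = 9, |A ∩ B| = 3; needs |A ∩ B| ≥ 3 — true.
(d) Ada: |A| = 5, |A ∩ B| = 3; needs |A ∩ B| < |A ∖ B| — false.

2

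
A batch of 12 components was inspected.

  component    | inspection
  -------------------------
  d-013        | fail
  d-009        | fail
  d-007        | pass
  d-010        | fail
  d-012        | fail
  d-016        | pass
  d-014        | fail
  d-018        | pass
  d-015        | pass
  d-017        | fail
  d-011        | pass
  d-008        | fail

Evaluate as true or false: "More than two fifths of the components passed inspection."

True

Truth condition: |A ∩ B| / |A| > 2/5.
A (the restrictor) = {d-013, d-009, d-007, d-010, d-012, d-016, d-014, d-018, d-015, d-017, d-011, d-008}, |A| = 12.
A ∩ B = {d-007, d-016, d-018, d-015, d-011}, so |A ∩ B| = 5.
A ∖ B = {d-013, d-009, d-010, d-012, d-014, d-017, d-008}, so |A ∖ B| = 7.
|A ∩ B|/|A| = 5/12, so the statement is true.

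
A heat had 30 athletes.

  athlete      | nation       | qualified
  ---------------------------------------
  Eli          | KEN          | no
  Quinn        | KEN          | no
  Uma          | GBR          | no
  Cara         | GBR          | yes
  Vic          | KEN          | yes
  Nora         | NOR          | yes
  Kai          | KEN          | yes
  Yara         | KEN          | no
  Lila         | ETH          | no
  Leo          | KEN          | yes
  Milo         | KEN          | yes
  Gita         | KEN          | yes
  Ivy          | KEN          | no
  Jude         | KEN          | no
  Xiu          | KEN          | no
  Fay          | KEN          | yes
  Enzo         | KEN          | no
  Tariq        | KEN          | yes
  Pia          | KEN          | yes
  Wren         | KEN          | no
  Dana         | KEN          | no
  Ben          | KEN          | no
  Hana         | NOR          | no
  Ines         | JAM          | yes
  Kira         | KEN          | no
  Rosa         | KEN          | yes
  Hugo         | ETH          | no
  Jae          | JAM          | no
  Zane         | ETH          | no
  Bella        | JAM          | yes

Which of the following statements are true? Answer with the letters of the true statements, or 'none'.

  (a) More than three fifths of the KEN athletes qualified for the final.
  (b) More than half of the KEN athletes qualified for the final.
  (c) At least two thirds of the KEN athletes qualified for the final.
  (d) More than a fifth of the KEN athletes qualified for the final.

|A| = 20, |A ∩ B| = 9, |A ∖ B| = 11.
(a) |A ∩ B| / |A| > 3/5: fails.
(b) |A ∩ B| > |A ∖ B|: fails.
(c) |A ∩ B| / |A| ≥ 2/3: fails.
(d) |A ∩ B| / |A| > 1/5: holds.

(d)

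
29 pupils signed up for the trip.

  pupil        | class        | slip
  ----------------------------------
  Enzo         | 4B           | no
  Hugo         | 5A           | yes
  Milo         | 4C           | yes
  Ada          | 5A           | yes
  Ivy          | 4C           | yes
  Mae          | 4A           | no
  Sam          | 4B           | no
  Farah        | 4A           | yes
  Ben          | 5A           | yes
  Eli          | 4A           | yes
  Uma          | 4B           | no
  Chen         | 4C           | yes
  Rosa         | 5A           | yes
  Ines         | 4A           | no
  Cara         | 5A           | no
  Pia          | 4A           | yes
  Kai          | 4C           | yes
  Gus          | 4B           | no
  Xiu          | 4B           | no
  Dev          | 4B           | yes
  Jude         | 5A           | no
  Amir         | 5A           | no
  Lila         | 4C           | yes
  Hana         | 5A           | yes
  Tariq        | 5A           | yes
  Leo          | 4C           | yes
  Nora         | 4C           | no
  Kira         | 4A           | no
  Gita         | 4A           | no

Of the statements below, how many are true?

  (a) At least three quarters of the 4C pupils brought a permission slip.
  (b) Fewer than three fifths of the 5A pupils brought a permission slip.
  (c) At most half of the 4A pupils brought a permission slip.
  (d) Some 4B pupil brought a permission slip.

(a) 4C: |A| = 7, |A ∩ B| = 6; needs |A ∩ B| / |A| ≥ 3/4 — true.
(b) 5A: |A| = 9, |A ∩ B| = 6; needs |A ∩ B| / |A| < 3/5 — false.
(c) 4A: |A| = 7, |A ∩ B| = 3; needs |A ∩ B| ≤ |A ∖ B| — true.
(d) 4B: |A| = 6, |A ∩ B| = 1; needs A ∩ B ≠ ∅ (|A ∩ B| ≥ 1) — true.

3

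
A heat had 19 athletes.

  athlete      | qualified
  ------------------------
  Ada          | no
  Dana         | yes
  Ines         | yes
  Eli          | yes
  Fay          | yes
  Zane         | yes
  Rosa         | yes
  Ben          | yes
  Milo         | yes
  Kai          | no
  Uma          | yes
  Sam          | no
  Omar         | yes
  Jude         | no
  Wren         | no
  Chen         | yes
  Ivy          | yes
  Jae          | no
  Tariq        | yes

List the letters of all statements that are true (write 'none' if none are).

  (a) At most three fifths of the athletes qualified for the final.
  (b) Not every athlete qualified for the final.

|A| = 19, |A ∩ B| = 13, |A ∖ B| = 6.
(a) |A ∩ B| / |A| ≤ 3/5: fails.
(b) A ⊄ B (|A ∖ B| ≥ 1): holds.

(b)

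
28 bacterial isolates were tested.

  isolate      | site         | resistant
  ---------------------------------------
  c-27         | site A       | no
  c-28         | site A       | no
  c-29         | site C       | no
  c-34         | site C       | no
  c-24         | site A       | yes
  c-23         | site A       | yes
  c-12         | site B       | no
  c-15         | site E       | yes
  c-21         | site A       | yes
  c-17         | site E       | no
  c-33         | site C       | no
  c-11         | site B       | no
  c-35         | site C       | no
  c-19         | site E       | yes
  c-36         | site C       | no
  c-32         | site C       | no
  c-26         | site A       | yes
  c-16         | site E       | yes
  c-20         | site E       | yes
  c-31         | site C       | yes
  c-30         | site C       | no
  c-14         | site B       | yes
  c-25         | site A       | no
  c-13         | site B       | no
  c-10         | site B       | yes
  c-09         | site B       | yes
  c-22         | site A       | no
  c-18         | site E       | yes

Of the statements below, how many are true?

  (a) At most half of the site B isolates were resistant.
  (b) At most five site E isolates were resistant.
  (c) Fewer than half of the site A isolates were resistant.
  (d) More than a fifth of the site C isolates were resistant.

2

(a) site B: |A| = 6, |A ∩ B| = 3; needs |A ∩ B| ≤ |A ∖ B| — true.
(b) site E: |A| = 6, |A ∩ B| = 5; needs |A ∩ B| ≤ 5 — true.
(c) site A: |A| = 8, |A ∩ B| = 4; needs |A ∩ B| < |A ∖ B| — false.
(d) site C: |A| = 8, |A ∩ B| = 1; needs |A ∩ B| / |A| > 1/5 — false.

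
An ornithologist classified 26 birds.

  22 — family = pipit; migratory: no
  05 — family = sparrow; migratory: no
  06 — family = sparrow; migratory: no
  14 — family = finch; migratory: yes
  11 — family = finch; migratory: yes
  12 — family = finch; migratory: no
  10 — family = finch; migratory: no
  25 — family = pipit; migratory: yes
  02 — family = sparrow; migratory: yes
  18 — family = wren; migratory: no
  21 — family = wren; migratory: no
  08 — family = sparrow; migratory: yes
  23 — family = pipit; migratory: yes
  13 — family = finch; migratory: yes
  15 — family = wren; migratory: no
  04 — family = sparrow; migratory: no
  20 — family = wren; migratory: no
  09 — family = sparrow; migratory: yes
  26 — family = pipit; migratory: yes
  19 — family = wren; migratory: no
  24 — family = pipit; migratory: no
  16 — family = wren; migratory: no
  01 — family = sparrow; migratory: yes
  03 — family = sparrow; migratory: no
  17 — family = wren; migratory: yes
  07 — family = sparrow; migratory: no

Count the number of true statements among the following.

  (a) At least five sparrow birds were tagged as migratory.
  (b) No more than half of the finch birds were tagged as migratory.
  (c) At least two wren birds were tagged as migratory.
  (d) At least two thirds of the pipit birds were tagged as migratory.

0

(a) sparrow: |A| = 9, |A ∩ B| = 4; needs |A ∩ B| ≥ 5 — false.
(b) finch: |A| = 5, |A ∩ B| = 3; needs |A ∩ B| ≤ |A ∖ B| — false.
(c) wren: |A| = 7, |A ∩ B| = 1; needs |A ∩ B| ≥ 2 — false.
(d) pipit: |A| = 5, |A ∩ B| = 3; needs |A ∩ B| / |A| ≥ 2/3 — false.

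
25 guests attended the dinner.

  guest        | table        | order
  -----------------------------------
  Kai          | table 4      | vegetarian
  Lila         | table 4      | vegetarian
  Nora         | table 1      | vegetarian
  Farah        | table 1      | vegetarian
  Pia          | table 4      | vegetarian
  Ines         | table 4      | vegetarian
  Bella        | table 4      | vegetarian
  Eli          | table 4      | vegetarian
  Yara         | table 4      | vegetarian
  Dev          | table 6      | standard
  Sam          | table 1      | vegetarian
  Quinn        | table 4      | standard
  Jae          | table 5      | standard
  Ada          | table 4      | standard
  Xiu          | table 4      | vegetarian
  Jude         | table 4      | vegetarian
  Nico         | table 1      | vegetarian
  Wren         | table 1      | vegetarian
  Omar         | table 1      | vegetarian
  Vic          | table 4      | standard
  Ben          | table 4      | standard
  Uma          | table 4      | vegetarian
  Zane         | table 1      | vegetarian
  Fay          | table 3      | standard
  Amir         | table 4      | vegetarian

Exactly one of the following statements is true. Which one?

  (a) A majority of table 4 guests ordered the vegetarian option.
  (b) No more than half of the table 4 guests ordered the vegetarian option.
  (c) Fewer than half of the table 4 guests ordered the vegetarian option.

|A| = 15, |A ∩ B| = 11, |A ∖ B| = 4.
(a) requires |A ∩ B| > |A ∖ B|: true.
(b) requires |A ∩ B| ≤ |A ∖ B|: false.
(c) requires |A ∩ B| < |A ∖ B|: false.

(a)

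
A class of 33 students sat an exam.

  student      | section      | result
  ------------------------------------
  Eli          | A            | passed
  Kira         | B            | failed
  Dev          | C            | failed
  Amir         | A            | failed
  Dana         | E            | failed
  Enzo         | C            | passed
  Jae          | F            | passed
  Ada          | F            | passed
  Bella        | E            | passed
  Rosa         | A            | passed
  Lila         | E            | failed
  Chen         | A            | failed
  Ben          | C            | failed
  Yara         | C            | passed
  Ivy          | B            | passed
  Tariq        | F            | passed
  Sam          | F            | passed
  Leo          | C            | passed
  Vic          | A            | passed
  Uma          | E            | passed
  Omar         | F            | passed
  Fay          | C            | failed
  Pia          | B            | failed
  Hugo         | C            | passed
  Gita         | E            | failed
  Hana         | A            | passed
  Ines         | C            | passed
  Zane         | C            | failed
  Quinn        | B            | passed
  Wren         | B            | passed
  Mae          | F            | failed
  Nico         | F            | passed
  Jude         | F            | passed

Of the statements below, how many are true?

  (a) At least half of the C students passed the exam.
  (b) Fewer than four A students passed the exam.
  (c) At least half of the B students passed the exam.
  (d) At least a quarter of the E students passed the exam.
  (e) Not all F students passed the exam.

4

(a) C: |A| = 9, |A ∩ B| = 5; needs |A ∩ B| ≥ |A ∖ B| — true.
(b) A: |A| = 6, |A ∩ B| = 4; needs |A ∩ B| < 4 — false.
(c) B: |A| = 5, |A ∩ B| = 3; needs |A ∩ B| ≥ |A ∖ B| — true.
(d) E: |A| = 5, |A ∩ B| = 2; needs |A ∩ B| / |A| ≥ 1/4 — true.
(e) F: |A| = 8, |A ∩ B| = 7; needs A ⊄ B (|A ∖ B| ≥ 1) — true.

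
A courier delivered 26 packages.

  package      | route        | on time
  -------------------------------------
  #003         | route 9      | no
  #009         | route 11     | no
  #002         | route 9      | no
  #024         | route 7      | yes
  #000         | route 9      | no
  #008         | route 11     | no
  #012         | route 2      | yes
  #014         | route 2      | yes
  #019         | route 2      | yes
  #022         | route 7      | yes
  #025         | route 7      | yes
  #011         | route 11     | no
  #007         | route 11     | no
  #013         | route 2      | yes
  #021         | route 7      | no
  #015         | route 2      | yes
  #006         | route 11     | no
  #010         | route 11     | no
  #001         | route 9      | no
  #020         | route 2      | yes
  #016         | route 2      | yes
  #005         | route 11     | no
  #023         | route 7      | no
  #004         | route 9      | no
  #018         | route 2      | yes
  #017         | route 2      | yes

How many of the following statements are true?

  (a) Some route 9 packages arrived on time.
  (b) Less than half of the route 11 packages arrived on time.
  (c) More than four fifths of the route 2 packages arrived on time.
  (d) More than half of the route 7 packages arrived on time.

(a) route 9: |A| = 5, |A ∩ B| = 0; needs A ∩ B ≠ ∅ (|A ∩ B| ≥ 1) — false.
(b) route 11: |A| = 7, |A ∩ B| = 0; needs |A ∩ B| < |A ∖ B| — true.
(c) route 2: |A| = 9, |A ∩ B| = 9; needs |A ∩ B| / |A| > 4/5 — true.
(d) route 7: |A| = 5, |A ∩ B| = 3; needs |A ∩ B| > |A ∖ B| — true.

3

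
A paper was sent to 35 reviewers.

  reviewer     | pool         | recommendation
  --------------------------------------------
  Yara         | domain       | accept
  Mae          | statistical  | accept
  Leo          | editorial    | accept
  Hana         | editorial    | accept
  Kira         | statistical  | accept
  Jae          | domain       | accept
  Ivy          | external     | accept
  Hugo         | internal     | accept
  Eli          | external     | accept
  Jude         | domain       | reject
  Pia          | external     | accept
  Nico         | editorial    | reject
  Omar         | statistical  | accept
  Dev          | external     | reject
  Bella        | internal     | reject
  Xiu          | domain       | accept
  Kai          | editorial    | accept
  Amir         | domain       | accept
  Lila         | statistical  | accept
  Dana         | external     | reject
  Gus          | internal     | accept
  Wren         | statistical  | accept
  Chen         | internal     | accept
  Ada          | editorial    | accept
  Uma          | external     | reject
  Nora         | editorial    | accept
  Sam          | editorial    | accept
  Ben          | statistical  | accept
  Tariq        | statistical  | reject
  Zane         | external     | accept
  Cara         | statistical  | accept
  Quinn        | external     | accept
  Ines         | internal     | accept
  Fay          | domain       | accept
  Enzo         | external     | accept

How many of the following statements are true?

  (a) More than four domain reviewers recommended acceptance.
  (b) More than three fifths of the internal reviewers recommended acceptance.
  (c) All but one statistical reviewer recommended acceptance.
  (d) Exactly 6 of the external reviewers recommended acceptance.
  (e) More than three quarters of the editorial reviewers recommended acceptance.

(a) domain: |A| = 6, |A ∩ B| = 5; needs |A ∩ B| > 4 — true.
(b) internal: |A| = 5, |A ∩ B| = 4; needs |A ∩ B| / |A| > 3/5 — true.
(c) statistical: |A| = 8, |A ∩ B| = 7; needs |A ∖ B| = 1 — true.
(d) external: |A| = 9, |A ∩ B| = 6; needs |A ∩ B| = 6 — true.
(e) editorial: |A| = 7, |A ∩ B| = 6; needs |A ∩ B| / |A| > 3/4 — true.

5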